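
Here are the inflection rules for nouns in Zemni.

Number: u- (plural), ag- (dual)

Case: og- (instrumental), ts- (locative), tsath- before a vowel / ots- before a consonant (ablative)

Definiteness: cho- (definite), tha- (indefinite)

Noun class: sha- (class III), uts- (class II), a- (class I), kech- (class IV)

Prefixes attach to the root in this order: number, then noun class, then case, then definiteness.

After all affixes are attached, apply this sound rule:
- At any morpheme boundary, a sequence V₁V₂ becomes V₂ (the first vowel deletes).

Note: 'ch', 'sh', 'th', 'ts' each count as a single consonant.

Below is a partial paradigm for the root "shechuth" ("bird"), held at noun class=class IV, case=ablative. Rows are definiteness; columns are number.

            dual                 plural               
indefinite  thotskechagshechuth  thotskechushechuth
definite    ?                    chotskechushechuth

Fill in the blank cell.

Attach number dual ag- → agshechuth.
Attach noun class class IV kech- → kechagshechuth.
Attach case ablative ots- (before consonant 'k') → otskechagshechuth.
Attach definiteness definite cho- → chootskechagshechuth.
Apply vowel deletion: chootskechagshechuth → chotskechagshechuth.

chotskechagshechuth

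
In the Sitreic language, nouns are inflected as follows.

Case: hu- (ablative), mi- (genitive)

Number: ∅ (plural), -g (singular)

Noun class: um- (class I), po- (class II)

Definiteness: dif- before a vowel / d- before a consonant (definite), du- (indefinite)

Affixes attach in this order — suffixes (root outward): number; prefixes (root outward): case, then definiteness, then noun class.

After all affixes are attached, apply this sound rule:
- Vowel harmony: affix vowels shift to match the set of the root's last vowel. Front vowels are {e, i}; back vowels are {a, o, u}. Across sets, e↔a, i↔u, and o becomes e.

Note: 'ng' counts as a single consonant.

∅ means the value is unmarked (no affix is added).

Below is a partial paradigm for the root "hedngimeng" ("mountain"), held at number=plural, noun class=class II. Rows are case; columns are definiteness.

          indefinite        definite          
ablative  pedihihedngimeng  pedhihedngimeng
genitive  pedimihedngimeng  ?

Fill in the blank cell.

number = plural: zero marking, form stays hedngimeng.
Attach case genitive mi- → mihedngimeng.
Attach definiteness definite d- (before consonant 'm') → dmihedngimeng.
Attach noun class class II po- → podmihedngimeng.
Apply vowel harmony: podmihedngimeng → pedmihedngimeng.

pedmihedngimeng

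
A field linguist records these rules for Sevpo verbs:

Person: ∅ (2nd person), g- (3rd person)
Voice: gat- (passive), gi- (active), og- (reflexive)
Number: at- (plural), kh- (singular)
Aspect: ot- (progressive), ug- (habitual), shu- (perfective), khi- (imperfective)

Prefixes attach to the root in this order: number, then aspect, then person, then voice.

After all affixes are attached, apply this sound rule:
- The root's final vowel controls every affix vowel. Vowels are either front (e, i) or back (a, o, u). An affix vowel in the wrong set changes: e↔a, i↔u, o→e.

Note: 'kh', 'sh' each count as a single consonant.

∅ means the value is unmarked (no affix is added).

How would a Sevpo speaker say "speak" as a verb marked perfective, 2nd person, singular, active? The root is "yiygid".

Attach number singular kh- → khyiygid.
Attach aspect perfective shu- → shukhyiygid.
person = 2nd person: zero marking, form stays shukhyiygid.
Attach voice active gi- → gishukhyiygid.
Apply vowel harmony: gishukhyiygid → gishikhyiygid.

gishikhyiygid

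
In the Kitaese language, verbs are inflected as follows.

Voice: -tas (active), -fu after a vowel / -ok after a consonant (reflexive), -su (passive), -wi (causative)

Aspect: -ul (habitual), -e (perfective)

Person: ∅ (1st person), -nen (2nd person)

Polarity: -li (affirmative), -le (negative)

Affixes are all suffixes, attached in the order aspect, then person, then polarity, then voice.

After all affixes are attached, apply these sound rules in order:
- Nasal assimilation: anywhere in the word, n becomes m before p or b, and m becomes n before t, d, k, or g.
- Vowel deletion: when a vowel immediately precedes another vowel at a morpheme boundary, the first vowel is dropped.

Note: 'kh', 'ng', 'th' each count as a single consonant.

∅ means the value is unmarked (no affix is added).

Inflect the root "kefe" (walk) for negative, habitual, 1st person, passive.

kefullesu

Attach aspect habitual -ul → kefeul.
person = 1st person: zero marking, form stays kefeul.
Attach polarity negative -le → kefeulle.
Attach voice passive -su → kefeullesu.
Nasal assimilation: no change.
Apply vowel deletion: kefeullesu → kefullesu.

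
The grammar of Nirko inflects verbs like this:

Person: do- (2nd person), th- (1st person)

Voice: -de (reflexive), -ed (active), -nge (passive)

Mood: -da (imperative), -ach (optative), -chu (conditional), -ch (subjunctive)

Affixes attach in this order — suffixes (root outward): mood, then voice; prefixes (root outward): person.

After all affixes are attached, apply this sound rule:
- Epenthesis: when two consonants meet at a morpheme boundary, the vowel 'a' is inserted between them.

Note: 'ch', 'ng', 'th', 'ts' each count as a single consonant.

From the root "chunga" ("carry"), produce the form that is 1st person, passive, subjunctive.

Attach person 1st person th- → thchunga.
Attach mood subjunctive -ch → thchungach.
Attach voice passive -nge → thchungachnge.
Apply epenthesis: thchungachnge → thachungachange.

thachungachange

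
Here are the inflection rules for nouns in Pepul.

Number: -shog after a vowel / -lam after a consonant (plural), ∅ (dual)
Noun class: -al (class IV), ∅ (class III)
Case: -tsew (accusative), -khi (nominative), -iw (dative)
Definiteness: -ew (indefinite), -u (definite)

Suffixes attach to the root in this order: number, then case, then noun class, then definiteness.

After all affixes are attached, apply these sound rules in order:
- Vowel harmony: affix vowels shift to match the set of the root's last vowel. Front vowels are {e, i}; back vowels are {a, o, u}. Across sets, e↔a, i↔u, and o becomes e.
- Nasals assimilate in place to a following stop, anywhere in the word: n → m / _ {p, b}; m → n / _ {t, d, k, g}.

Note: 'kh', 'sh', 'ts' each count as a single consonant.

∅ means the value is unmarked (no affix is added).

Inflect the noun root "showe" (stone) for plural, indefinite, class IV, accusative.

Attach number plural -shog (after vowel 'e') → showeshog.
Attach case accusative -tsew → showeshogtsew.
Attach noun class class IV -al → showeshogtsewal.
Attach definiteness indefinite -ew → showeshogtsewalew.
Apply vowel harmony: showeshogtsewalew → showeshegtsewelew.
Nasal assimilation: no change.

showeshegtsewelew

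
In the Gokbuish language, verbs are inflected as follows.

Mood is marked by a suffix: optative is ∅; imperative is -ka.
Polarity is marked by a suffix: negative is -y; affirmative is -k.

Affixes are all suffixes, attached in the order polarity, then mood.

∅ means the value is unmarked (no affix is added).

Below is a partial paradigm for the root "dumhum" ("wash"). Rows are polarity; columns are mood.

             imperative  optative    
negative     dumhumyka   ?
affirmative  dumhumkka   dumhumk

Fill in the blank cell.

Attach polarity negative -y → dumhumy.
mood = optative: zero marking, form stays dumhumy.

dumhumy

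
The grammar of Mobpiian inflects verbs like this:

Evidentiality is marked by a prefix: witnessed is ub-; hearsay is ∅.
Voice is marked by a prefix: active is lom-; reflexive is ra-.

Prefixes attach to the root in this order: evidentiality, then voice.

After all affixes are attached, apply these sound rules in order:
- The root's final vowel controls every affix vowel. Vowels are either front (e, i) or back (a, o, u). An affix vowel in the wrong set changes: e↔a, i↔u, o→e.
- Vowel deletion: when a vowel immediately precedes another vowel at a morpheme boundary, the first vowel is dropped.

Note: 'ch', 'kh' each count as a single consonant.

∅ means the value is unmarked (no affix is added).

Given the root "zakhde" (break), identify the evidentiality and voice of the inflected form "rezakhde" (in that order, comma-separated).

Segment: ra-zakhde.
evidentiality: ∅ → hearsay.
voice: ra- → reflexive.

hearsay, reflexive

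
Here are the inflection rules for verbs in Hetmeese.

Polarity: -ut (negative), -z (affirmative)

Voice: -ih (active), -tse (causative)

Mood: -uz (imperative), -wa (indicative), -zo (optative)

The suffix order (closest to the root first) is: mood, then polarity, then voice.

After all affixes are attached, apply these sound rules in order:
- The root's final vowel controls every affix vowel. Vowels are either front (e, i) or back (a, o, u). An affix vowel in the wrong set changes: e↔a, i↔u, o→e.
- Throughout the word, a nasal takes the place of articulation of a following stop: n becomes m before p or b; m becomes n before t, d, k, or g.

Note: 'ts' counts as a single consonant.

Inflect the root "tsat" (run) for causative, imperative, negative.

tsatuzuttsa

Attach mood imperative -uz → tsatuz.
Attach polarity negative -ut → tsatuzut.
Attach voice causative -tse → tsatuzuttse.
Apply vowel harmony: tsatuzuttse → tsatuzuttsa.
Nasal assimilation: no change.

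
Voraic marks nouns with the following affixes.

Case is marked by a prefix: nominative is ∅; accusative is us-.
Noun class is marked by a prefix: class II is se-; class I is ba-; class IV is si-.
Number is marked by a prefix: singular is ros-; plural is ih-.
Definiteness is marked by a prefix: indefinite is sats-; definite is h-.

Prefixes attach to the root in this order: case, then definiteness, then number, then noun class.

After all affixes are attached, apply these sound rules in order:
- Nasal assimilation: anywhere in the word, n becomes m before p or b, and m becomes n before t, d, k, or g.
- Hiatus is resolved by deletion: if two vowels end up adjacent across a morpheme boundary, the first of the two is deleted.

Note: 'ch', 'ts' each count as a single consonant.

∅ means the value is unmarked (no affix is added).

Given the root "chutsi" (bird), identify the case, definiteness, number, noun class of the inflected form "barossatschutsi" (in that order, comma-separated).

nominative, indefinite, singular, class I

Segment: ba-ros-sats-chutsi.
case: ∅ → nominative.
definiteness: sats- → indefinite.
number: ros- → singular.
noun class: ba- → class I.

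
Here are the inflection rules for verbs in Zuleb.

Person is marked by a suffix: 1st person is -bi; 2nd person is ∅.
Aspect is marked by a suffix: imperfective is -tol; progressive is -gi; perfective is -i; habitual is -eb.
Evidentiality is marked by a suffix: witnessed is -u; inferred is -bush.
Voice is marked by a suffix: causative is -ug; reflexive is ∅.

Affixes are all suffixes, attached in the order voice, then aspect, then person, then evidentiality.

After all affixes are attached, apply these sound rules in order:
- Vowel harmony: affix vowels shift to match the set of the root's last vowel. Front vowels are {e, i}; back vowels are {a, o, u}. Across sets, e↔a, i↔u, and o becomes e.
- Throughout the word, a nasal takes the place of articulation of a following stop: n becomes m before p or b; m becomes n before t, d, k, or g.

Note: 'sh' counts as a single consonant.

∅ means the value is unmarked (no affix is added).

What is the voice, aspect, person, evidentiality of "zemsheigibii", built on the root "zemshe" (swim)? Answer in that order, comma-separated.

Segment: zemshe-ug-i-bi-u.
voice: -ug → causative.
aspect: -i → perfective.
person: -bi → 1st person.
evidentiality: -u → witnessed.

causative, perfective, 1st person, witnessed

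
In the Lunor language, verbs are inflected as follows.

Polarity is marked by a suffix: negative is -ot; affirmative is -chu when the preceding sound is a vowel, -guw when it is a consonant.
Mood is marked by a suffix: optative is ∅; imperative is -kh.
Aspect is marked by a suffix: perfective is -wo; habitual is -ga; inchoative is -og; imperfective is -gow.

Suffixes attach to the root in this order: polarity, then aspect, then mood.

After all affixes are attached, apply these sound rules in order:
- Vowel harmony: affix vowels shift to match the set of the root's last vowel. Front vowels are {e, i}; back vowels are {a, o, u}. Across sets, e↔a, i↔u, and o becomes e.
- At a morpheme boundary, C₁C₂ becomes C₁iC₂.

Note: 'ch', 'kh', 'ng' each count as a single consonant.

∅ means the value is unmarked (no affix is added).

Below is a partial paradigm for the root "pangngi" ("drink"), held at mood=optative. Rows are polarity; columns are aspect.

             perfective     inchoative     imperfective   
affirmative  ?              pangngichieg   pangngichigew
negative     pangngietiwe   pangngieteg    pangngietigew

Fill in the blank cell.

pangngichiwe

Attach polarity affirmative -chu (after vowel 'i') → pangngichu.
Attach aspect perfective -wo → pangngichuwo.
mood = optative: zero marking, form stays pangngichuwo.
Apply vowel harmony: pangngichuwo → pangngichiwe.
Epenthesis: no change.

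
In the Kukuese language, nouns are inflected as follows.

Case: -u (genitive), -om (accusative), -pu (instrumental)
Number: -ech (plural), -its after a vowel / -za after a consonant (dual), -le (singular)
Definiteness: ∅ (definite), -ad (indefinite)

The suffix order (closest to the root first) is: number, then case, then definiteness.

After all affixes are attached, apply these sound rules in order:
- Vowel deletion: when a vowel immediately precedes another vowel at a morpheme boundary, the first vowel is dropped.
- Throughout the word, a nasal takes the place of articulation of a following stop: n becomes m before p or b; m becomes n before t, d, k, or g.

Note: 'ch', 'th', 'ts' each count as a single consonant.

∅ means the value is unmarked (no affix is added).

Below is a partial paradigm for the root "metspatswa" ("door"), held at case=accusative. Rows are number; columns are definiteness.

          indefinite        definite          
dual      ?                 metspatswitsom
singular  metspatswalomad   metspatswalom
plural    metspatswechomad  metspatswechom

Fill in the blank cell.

Attach number dual -its (after vowel 'a') → metspatswaits.
Attach case accusative -om → metspatswaitsom.
Attach definiteness indefinite -ad → metspatswaitsomad.
Apply vowel deletion: metspatswaitsomad → metspatswitsomad.
Nasal assimilation: no change.

metspatswitsomad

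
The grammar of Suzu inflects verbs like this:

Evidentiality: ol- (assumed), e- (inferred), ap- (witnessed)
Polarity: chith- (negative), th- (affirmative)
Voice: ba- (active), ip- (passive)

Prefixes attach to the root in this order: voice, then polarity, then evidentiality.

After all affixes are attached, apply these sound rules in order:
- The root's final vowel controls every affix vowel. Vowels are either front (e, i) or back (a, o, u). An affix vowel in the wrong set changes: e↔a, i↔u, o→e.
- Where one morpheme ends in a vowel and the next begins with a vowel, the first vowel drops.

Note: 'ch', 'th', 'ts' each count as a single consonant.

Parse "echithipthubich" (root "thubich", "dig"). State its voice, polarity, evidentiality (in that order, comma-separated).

Segment: e-chith-ip-thubich.
voice: ip- → passive.
polarity: chith- → negative.
evidentiality: e- → inferred.

passive, negative, inferred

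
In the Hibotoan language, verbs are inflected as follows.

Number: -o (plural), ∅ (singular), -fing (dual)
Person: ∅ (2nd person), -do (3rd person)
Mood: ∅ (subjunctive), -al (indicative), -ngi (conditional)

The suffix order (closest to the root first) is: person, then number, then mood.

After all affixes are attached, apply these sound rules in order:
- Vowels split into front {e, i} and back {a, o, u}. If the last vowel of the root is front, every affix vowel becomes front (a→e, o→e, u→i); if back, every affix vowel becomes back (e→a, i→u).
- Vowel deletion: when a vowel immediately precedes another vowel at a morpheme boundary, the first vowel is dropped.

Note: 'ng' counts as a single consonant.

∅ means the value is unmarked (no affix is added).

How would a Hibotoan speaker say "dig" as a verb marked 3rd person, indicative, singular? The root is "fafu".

Attach person 3rd person -do → fafudo.
number = singular: zero marking, form stays fafudo.
Attach mood indicative -al → fafudoal.
Vowel harmony: no change.
Apply vowel deletion: fafudoal → fafudal.

fafudal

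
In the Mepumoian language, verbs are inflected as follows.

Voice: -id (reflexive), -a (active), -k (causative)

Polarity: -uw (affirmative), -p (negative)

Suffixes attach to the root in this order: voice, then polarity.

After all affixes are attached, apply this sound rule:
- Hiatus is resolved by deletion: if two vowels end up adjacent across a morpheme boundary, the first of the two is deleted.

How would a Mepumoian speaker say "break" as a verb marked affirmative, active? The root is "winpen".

Attach voice active -a → winpena.
Attach polarity affirmative -uw → winpenauw.
Apply vowel deletion: winpenauw → winpenuw.

winpenuw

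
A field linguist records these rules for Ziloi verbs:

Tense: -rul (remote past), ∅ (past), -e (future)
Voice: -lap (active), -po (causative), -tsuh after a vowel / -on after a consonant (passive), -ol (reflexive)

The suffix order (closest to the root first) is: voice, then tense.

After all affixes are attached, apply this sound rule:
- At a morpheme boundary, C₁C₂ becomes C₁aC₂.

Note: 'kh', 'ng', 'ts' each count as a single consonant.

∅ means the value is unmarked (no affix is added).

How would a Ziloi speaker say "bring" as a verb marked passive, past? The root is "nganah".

nganahon

Attach voice passive -on (after consonant 'h') → nganahon.
tense = past: zero marking, form stays nganahon.
Epenthesis: no change.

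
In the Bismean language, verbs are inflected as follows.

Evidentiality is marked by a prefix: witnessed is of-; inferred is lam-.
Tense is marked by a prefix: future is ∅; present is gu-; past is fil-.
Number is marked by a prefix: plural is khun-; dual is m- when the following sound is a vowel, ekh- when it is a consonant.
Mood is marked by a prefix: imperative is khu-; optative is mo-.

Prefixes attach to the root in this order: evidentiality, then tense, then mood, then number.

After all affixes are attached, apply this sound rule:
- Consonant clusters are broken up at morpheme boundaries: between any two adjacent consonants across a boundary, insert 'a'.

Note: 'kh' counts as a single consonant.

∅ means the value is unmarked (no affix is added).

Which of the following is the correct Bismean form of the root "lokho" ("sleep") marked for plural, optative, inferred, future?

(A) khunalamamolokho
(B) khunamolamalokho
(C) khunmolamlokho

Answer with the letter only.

B

Attach evidentiality inferred lam- → lamlokho.
tense = future: zero marking, form stays lamlokho.
Attach mood optative mo- → molamlokho.
Attach number plural khun- → khunmolamlokho.
Apply epenthesis: khunmolamlokho → khunamolamalokho.
So the correct form is khunamolamalokho, option (B).
(C) khunmolamlokho is wrong: it fails to apply the sound rule(s).
(A) khunalamamolokho is wrong: it has the affixes in the wrong order.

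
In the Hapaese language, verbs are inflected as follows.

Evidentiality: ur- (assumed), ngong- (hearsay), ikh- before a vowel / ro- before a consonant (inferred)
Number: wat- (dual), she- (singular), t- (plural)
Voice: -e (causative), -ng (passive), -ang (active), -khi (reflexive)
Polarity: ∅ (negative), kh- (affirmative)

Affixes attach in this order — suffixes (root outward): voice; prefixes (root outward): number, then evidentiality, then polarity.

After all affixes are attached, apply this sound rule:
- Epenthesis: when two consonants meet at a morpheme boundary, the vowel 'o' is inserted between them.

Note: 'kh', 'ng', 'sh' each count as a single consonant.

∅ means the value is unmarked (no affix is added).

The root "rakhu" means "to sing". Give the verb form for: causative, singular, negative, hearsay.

Attach voice causative -e → rakhue.
Attach number singular she- → sherakhue.
Attach evidentiality hearsay ngong- → ngongsherakhue.
polarity = negative: zero marking, form stays ngongsherakhue.
Apply epenthesis: ngongsherakhue → ngongosherakhue.

ngongosherakhue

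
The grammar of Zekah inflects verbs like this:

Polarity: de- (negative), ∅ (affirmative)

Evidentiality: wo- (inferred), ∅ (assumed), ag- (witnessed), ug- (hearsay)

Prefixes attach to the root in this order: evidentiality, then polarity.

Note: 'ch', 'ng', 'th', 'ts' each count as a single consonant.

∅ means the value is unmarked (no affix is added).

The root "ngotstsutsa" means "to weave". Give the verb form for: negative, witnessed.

deagngotstsutsa

Attach evidentiality witnessed ag- → agngotstsutsa.
Attach polarity negative de- → deagngotstsutsa.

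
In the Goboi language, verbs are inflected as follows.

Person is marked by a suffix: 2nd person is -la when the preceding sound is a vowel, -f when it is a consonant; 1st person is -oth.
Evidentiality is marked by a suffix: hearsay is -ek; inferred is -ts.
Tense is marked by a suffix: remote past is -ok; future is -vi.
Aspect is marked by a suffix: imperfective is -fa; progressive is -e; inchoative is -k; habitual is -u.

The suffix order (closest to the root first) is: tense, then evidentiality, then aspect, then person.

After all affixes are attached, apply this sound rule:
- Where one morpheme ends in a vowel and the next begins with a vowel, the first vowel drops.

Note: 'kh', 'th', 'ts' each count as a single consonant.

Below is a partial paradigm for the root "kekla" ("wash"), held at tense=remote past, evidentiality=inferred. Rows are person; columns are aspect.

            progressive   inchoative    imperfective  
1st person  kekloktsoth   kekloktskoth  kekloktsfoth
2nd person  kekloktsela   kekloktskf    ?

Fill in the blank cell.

Attach tense remote past -ok → keklaok.
Attach evidentiality inferred -ts → keklaokts.
Attach aspect imperfective -fa → keklaoktsfa.
Attach person 2nd person -la (after vowel 'a') → keklaoktsfala.
Apply vowel deletion: keklaoktsfala → kekloktsfala.

kekloktsfala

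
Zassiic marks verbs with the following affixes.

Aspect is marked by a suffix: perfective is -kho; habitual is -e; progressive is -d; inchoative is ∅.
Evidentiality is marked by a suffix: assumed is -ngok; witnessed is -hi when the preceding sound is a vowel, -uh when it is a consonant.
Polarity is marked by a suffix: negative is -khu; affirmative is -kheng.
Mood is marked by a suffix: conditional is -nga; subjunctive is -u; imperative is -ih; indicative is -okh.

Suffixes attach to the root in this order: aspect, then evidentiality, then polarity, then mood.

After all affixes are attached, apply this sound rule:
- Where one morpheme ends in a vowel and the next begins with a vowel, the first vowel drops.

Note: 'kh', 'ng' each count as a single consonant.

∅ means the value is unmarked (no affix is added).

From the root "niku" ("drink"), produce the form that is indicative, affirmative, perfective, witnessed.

Attach aspect perfective -kho → nikukho.
Attach evidentiality witnessed -hi (after vowel 'o') → nikukhohi.
Attach polarity affirmative -kheng → nikukhohikheng.
Attach mood indicative -okh → nikukhohikhengokh.
Vowel deletion: no change.

nikukhohikhengokh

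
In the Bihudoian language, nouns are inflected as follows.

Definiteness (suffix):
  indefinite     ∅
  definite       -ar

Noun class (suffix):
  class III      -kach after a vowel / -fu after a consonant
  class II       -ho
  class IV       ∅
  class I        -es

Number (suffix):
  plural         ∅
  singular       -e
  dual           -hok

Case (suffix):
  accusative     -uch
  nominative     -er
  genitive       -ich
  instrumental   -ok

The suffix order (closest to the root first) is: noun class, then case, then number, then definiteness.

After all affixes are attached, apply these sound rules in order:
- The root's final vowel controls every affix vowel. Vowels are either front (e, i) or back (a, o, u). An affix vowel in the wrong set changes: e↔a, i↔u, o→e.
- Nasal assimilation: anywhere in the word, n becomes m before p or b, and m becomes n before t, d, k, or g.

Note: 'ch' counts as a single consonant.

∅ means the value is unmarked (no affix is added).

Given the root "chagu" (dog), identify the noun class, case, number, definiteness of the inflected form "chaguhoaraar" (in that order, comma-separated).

class II, nominative, singular, definite

Segment: chagu-ho-er-e-ar.
noun class: -ho → class II.
case: -er → nominative.
number: -e → singular.
definiteness: -ar → definite.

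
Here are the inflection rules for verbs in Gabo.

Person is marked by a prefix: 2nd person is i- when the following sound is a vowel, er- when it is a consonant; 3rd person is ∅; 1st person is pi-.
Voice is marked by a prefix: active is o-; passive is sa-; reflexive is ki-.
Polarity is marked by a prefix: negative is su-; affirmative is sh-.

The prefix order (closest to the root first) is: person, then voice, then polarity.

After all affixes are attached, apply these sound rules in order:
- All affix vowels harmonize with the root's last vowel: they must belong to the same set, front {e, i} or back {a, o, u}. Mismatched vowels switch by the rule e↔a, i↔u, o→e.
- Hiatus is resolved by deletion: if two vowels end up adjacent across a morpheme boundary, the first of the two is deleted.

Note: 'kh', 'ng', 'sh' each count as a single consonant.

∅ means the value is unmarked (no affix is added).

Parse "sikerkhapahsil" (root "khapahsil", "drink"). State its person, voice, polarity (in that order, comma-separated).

Segment: su-ki-er-khapahsil.
person: i/er- → 2nd person.
voice: ki- → reflexive.
polarity: su- → negative.

2nd person, reflexive, negative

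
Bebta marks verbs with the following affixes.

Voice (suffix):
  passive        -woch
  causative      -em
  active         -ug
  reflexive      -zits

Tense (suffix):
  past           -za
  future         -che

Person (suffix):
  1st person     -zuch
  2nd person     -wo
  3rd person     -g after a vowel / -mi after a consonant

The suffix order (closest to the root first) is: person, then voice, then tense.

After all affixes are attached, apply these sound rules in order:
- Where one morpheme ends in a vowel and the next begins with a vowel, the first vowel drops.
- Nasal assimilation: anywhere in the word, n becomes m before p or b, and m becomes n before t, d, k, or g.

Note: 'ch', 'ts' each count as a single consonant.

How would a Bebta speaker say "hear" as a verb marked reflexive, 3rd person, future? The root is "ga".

gagzitsche

Attach person 3rd person -g (after vowel 'a') → gag.
Attach voice reflexive -zits → gagzits.
Attach tense future -che → gagzitsche.
Vowel deletion: no change.
Nasal assimilation: no change.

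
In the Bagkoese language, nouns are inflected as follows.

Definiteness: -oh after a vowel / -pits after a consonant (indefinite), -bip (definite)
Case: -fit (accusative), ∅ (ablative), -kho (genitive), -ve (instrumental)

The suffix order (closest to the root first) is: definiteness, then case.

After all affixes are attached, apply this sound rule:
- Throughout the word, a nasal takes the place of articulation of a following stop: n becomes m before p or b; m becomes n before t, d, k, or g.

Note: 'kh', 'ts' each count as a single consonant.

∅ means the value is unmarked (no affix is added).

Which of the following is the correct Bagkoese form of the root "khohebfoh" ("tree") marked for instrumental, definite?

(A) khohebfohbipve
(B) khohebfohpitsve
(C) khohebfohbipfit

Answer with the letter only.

A

Attach definiteness definite -bip → khohebfohbip.
Attach case instrumental -ve → khohebfohbipve.
Nasal assimilation: no change.
So the correct form is khohebfohbipve, option (A).
(B) khohebfohpitsve is wrong: it uses indefinite instead of definite for definiteness.
(C) khohebfohbipfit is wrong: it uses accusative instead of instrumental for case.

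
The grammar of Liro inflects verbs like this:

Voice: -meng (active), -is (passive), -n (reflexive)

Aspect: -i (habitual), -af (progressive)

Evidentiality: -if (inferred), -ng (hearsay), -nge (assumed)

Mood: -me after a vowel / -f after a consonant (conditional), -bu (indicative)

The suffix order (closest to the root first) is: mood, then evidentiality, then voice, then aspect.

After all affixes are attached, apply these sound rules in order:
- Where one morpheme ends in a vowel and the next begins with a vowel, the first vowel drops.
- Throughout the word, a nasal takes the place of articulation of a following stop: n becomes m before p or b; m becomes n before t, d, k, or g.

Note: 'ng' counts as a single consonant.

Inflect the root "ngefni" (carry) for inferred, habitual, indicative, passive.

ngefnibifisi

Attach mood indicative -bu → ngefnibu.
Attach evidentiality inferred -if → ngefnibuif.
Attach voice passive -is → ngefnibuifis.
Attach aspect habitual -i → ngefnibuifisi.
Apply vowel deletion: ngefnibuifisi → ngefnibifisi.
Nasal assimilation: no change.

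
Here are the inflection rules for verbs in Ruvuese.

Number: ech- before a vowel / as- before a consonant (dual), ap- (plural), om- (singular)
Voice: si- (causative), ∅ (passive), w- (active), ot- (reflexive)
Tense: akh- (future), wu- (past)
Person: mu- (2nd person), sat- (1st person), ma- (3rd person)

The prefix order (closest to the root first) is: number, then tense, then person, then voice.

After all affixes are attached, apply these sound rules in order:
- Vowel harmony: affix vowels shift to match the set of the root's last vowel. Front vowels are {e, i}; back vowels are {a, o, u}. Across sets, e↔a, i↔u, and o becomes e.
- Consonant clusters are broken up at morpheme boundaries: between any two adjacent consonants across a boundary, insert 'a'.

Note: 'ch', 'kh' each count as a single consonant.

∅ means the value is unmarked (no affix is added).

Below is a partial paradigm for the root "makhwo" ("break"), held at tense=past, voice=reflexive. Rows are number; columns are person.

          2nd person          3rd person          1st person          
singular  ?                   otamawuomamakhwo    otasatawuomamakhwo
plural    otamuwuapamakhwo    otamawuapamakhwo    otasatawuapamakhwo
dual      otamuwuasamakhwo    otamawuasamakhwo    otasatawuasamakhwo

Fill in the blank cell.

otamuwuomamakhwo

Attach number singular om- → ommakhwo.
Attach tense past wu- → wuommakhwo.
Attach person 2nd person mu- → muwuommakhwo.
Attach voice reflexive ot- → otmuwuommakhwo.
Vowel harmony: no change.
Apply epenthesis: otmuwuommakhwo → otamuwuomamakhwo.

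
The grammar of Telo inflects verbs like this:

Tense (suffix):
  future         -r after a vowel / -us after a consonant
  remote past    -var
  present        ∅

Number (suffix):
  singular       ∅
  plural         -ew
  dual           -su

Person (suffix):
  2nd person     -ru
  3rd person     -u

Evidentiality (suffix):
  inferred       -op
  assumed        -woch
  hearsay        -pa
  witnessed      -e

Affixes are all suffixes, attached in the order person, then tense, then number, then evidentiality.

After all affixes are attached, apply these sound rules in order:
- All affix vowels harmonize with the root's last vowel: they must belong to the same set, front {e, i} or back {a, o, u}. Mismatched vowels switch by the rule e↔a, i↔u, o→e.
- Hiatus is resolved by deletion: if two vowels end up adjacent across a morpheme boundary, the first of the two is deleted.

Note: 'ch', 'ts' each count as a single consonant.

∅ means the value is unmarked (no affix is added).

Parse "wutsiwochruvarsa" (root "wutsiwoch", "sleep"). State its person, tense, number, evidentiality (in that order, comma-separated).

Segment: wutsiwoch-ru-var-su-e.
person: -ru → 2nd person.
tense: -var → remote past.
number: -su → dual.
evidentiality: -e → witnessed.

2nd person, remote past, dual, witnessed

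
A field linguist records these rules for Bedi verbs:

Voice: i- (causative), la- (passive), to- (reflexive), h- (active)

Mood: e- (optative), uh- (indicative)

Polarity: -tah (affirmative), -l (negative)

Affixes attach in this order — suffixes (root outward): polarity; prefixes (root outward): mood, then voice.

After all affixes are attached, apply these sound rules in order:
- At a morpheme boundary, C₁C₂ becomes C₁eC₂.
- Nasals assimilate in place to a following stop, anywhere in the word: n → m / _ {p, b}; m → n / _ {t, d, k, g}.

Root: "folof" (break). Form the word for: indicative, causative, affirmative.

Attach mood indicative uh- → uhfolof.
Attach voice causative i- → iuhfolof.
Attach polarity affirmative -tah → iuhfoloftah.
Apply epenthesis: iuhfoloftah → iuhefolofetah.
Nasal assimilation: no change.

iuhefolofetah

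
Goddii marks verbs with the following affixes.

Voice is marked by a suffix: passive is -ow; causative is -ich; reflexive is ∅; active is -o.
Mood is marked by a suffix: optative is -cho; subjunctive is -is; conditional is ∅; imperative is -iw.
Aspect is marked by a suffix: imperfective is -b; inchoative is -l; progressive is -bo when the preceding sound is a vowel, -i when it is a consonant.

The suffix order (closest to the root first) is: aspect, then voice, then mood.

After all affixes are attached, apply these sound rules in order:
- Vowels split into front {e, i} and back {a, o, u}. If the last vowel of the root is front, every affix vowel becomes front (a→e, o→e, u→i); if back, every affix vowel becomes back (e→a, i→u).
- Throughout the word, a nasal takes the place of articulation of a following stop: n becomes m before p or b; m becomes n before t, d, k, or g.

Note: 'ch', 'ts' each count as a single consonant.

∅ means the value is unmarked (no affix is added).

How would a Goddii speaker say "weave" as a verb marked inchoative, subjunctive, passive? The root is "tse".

Attach aspect inchoative -l → tsel.
Attach voice passive -ow → tselow.
Attach mood subjunctive -is → tselowis.
Apply vowel harmony: tselowis → tselewis.
Nasal assimilation: no change.

tselewis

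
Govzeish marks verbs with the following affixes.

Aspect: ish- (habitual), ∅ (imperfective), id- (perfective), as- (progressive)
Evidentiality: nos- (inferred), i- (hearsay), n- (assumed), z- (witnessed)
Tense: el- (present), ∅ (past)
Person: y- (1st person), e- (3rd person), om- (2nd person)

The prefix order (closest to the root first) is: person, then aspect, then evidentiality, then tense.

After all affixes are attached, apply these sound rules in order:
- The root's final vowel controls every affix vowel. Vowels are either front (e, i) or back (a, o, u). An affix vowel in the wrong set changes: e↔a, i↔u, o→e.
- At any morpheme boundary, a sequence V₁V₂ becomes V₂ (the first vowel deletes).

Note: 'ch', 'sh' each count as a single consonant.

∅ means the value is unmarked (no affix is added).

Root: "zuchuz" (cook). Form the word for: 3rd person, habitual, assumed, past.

Attach person 3rd person e- → ezuchuz.
Attach aspect habitual ish- → ishezuchuz.
Attach evidentiality assumed n- → nishezuchuz.
tense = past: zero marking, form stays nishezuchuz.
Apply vowel harmony: nishezuchuz → nushazuchuz.
Vowel deletion: no change.

nushazuchuz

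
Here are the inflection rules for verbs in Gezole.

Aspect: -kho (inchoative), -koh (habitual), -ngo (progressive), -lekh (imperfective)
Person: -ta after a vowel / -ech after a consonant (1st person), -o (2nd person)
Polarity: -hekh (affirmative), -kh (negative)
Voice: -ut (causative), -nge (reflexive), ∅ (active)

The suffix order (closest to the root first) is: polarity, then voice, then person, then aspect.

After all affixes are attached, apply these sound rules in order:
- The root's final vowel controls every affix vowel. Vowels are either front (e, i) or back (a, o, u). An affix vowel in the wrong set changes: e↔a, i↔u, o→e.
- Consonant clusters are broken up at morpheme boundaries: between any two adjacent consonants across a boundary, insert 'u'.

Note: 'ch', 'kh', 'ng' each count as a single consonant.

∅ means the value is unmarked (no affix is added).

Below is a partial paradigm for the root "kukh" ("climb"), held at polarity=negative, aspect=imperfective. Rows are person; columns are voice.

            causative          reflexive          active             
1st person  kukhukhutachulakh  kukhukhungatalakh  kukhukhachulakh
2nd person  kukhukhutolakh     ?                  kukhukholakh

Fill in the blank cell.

Attach polarity negative -kh → kukhkh.
Attach voice reflexive -nge → kukhkhnge.
Attach person 2nd person -o → kukhkhngeo.
Attach aspect imperfective -lekh → kukhkhngeolekh.
Apply vowel harmony: kukhkhngeolekh → kukhkhngaolakh.
Apply epenthesis: kukhkhngaolakh → kukhukhungaolakh.

kukhukhungaolakh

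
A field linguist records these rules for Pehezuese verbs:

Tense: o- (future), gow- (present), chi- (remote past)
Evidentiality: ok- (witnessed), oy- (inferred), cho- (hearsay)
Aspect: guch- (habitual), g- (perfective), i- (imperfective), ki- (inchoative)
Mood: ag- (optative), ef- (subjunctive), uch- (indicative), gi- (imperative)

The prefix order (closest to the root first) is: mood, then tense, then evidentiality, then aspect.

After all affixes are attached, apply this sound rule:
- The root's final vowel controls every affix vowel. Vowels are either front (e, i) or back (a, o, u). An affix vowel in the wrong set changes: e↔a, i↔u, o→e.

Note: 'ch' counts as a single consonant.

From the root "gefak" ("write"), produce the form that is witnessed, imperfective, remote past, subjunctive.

Attach mood subjunctive ef- → efgefak.
Attach tense remote past chi- → chiefgefak.
Attach evidentiality witnessed ok- → okchiefgefak.
Attach aspect imperfective i- → iokchiefgefak.
Apply vowel harmony: iokchiefgefak → uokchuafgefak.

uokchuafgefak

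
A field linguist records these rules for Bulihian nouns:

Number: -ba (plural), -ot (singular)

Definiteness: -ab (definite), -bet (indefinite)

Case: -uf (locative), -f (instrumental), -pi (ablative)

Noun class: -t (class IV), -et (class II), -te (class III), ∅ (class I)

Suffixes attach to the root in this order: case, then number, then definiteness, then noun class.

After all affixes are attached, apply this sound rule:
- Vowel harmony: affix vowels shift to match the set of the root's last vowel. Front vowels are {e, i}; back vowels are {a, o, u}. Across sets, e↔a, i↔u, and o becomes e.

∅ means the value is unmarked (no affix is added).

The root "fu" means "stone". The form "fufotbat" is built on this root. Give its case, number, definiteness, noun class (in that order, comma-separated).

Segment: fu-f-ot-bet.
case: -f → instrumental.
number: -ot → singular.
definiteness: -bet → indefinite.
noun class: ∅ → class I.

instrumental, singular, indefinite, class I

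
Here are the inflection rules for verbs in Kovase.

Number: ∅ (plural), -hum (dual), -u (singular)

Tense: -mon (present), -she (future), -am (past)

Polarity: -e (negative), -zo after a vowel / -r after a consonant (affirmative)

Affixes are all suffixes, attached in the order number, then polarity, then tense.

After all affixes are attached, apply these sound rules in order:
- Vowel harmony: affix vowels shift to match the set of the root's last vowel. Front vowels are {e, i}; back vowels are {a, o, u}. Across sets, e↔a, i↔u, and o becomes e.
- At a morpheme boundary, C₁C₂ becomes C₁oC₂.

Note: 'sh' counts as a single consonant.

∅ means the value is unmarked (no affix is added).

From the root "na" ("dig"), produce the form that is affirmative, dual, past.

Attach number dual -hum → nahum.
Attach polarity affirmative -r (after consonant 'm') → nahumr.
Attach tense past -am → nahumram.
Vowel harmony: no change.
Apply epenthesis: nahumram → nahumoram.

nahumoram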